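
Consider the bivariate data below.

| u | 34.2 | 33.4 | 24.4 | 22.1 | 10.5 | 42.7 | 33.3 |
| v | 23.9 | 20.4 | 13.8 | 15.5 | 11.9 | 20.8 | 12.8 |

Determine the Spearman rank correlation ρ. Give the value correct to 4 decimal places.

0.8214

Rank u: 6, 5, 3, 2, 1, 7, 4
Rank v: 7, 5, 3, 4, 1, 6, 2
d = rank(u) − rank(v): -1, 0, 0, -2, 0, 1, 2; Σd² = 10
ρ = 1 − 6Σd² / [n(n²−1)] = 1 − 6×10 / (7×48) = 1 − 60/336 ≈ 0.8214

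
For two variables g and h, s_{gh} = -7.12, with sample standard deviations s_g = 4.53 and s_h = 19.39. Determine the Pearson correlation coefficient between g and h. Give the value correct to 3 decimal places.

r = Cov(g,h) / (s_g · s_h) = -7.12 / (4.53 × 19.39)
  = -7.12 / 87.8367 ≈ -0.081

-0.081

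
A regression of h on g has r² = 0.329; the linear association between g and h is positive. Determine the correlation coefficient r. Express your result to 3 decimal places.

|r| = √0.329 = 0.574
The association is positive, so r = 0.574.

0.574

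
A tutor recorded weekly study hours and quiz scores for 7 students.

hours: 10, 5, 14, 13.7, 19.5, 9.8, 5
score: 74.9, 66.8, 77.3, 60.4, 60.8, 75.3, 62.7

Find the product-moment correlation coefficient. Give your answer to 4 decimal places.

-0.1323

n = 7, Σx = 77, Σy = 478.2, Σx² = 1009.98, Σy² = 32993.72, Σxy = 5229.72
nΣxy − ΣxΣy = 36608.04 − 36821.4 = -213.36
nΣx² − (Σx)² = 7069.86 − 5929 = 1140.86; nΣy² − (Σy)² = 230956.04 − 228675.24 = 2280.8
r = -213.36 / √(1140.86 × 2280.8) = -213.36 / 1613.0944 ≈ -0.1323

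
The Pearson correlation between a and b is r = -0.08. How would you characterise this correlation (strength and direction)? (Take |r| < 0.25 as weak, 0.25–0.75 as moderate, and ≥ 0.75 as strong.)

r = -0.08 < 0 so the relationship is negative.
|r| = 0.08, which falls in the weak range.

weak negative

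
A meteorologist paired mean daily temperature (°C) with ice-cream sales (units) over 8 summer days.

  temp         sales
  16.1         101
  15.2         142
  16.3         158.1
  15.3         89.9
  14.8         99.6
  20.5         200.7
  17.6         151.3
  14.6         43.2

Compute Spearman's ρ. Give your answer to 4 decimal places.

Rank temp: 5, 3, 6, 4, 2, 8, 7, 1
Rank sales: 4, 5, 7, 2, 3, 8, 6, 1
d = rank(temp) − rank(sales): 1, -2, -1, 2, -1, 0, 1, 0; Σd² = 12
ρ = 1 − 6Σd² / [n(n²−1)] = 1 − 6×12 / (8×63) = 1 − 72/504 ≈ 0.8571

0.8571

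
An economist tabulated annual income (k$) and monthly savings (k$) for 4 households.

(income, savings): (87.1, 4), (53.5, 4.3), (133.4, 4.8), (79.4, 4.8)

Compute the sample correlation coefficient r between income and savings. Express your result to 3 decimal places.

n = 4, Σx = 353.4, Σy = 17.9, Σx² = 34548.58, Σy² = 80.57, Σxy = 1599.89
nΣxy − ΣxΣy = 6399.56 − 6325.86 = 73.7
nΣx² − (Σx)² = 138194.32 − 124891.56 = 13302.76; nΣy² − (Σy)² = 322.28 − 320.41 = 1.87
r = 73.7 / √(13302.76 × 1.87) = 73.7 / 157.7218 ≈ 0.467

0.467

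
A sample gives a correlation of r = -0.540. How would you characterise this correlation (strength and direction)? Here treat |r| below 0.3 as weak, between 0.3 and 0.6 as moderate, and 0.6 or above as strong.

moderate negative

r = -0.540 < 0 so the relationship is negative.
|r| = 0.540, which falls in the moderate range.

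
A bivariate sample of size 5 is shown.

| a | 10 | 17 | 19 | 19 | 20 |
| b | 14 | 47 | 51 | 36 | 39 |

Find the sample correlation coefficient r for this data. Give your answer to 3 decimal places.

n = 5, Σa = 85, Σb = 187, Σa² = 1511, Σb² = 7823, Σab = 3372
nΣab − ΣaΣb = 16860 − 15895 = 965
nΣa² − (Σa)² = 7555 − 7225 = 330; nΣb² − (Σb)² = 39115 − 34969 = 4146
r = 965 / √(330 × 4146) = 965 / 1169.6923 ≈ 0.825

0.825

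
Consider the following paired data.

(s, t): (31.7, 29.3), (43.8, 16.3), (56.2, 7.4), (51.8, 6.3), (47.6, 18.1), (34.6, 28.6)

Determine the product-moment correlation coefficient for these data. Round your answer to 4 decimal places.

-0.9611

n = 6, Σs = 265.7, Σt = 106, Σs² = 12227.93, Σt² = 2364.2, Σst = 4236.09
nΣst − ΣsΣt = 25416.54 − 28164.2 = -2747.66
nΣs² − (Σs)² = 73367.58 − 70596.49 = 2771.09; nΣt² − (Σt)² = 14185.2 − 11236 = 2949.2
r = -2747.66 / √(2771.09 × 2949.2) = -2747.66 / 2858.7582 ≈ -0.9611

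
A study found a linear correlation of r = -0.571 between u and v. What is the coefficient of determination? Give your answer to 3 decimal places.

0.326

r² = (-0.571)² = 0.326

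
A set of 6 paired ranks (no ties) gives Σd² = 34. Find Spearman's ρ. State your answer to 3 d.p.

ρ = 1 − 6Σd² / [n(n²−1)] = 1 − 6×34 / (6×35)
  = 1 − 204/210 = 1 − 0.9714 ≈ 0.029

0.029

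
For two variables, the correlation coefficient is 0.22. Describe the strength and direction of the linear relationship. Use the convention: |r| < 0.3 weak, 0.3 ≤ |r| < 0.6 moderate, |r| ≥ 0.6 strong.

r = 0.22 > 0 so the relationship is positive.
|r| = 0.22, which falls in the weak range.

weak positive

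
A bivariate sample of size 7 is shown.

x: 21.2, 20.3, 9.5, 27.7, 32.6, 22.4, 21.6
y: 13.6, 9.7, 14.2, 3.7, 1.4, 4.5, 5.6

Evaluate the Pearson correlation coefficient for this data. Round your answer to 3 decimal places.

n = 7, Σx = 155.3, Σy = 52.7, Σx² = 3750.15, Σy² = 547.95, Σxy = 990.02
nΣxy − ΣxΣy = 6930.14 − 8184.31 = -1254.17
nΣx² − (Σx)² = 26251.05 − 24118.09 = 2132.96; nΣy² − (Σy)² = 3835.65 − 2777.29 = 1058.36
r = -1254.17 / √(2132.96 × 1058.36) = -1254.17 / 1502.4778 ≈ -0.835

-0.835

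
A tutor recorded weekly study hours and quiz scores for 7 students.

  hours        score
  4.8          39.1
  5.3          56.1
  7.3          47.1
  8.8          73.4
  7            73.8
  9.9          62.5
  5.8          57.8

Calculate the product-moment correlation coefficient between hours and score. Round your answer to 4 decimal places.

0.5757

n = 7, Σx = 48.9, Σy = 409.8, Σx² = 362.51, Σy² = 24975.52, Σxy = 2945.35
nΣxy − ΣxΣy = 20617.45 − 20039.22 = 578.23
nΣx² − (Σx)² = 2537.57 − 2391.21 = 146.36; nΣy² − (Σy)² = 174828.64 − 167936.04 = 6892.6
r = 578.23 / √(146.36 × 6892.6) = 578.23 / 1004.3908 ≈ 0.5757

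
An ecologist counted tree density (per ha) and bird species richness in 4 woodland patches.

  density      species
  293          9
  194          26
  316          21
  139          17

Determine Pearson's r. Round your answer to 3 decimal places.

n = 4, Σx = 942, Σy = 73, Σx² = 242662, Σy² = 1487, Σxy = 16680
nΣxy − ΣxΣy = 66720 − 68766 = -2046
nΣx² − (Σx)² = 970648 − 887364 = 83284; nΣy² − (Σy)² = 5948 − 5329 = 619
r = -2046 / √(83284 × 619) = -2046 / 7180.0276 ≈ -0.285

-0.285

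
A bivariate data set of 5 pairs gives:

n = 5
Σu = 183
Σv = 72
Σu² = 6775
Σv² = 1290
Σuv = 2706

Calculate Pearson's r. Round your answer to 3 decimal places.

0.506

r = (nΣuv − ΣuΣv) / √[(nΣu² − (Σu)²)(nΣv² − (Σv)²)]
Numerator: 5×2706 − 183×72 = 354
Denominator: √[(33875 − 33489)(6450 − 5184)] = √[386 × 1266] = 699.0536
r = 354 / 699.0536 ≈ 0.506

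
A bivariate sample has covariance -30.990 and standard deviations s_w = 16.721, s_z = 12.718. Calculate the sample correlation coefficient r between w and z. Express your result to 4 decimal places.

-0.1457

r = Cov(w,z) / (s_w · s_z) = -30.990 / (16.721 × 12.718)
  = -30.990 / 212.6577 ≈ -0.1457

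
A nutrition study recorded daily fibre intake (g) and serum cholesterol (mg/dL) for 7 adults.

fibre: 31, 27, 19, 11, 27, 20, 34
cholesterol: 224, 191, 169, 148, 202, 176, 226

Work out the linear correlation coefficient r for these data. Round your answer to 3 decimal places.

0.979

n = 7, Σx = 169, Σy = 1336, Σx² = 4457, Σy² = 259978, Σxy = 33598
nΣxy − ΣxΣy = 235186 − 225784 = 9402
nΣx² − (Σx)² = 31199 − 28561 = 2638; nΣy² − (Σy)² = 1819846 − 1784896 = 34950
r = 9402 / √(2638 × 34950) = 9402 / 9601.9842 ≈ 0.979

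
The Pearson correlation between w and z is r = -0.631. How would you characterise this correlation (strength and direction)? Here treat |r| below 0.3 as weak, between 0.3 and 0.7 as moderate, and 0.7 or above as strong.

r = -0.631 < 0 so the relationship is negative.
|r| = 0.631, which falls in the moderate range.

moderate negative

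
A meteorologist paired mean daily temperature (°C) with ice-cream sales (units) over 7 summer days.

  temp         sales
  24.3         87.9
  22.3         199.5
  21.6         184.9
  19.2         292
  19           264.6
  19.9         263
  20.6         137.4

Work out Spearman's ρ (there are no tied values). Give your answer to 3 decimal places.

Rank temp: 7, 6, 5, 2, 1, 3, 4
Rank sales: 1, 4, 3, 7, 6, 5, 2
d = rank(temp) − rank(sales): 6, 2, 2, -5, -5, -2, 2; Σd² = 102
ρ = 1 − 6Σd² / [n(n²−1)] = 1 − 6×102 / (7×48) = 1 − 612/336 ≈ -0.821

-0.821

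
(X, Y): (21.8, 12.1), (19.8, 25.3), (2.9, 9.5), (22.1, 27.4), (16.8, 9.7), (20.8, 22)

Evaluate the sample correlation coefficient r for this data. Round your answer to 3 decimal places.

n = 6, ΣX = 104.2, ΣY = 106, ΣX² = 2078.98, ΣY² = 2205.6, ΣXY = 2018.37
nΣXY − ΣXΣY = 12110.22 − 11045.2 = 1065.02
nΣX² − (ΣX)² = 12473.88 − 10857.64 = 1616.24; nΣY² − (ΣY)² = 13233.6 − 11236 = 1997.6
r = 1065.02 / √(1616.24 × 1997.6) = 1065.02 / 1796.8308 ≈ 0.593

0.593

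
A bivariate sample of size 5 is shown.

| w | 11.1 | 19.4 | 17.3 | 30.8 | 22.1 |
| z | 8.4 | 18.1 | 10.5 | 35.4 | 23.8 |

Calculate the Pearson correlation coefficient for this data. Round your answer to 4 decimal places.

n = 5, Σw = 100.7, Σz = 96.2, Σw² = 2235.91, Σz² = 2328.02, Σwz = 2242.33
nΣwz − ΣwΣz = 11211.65 − 9687.34 = 1524.31
nΣw² − (Σw)² = 11179.55 − 10140.49 = 1039.06; nΣz² − (Σz)² = 11640.1 − 9254.44 = 2385.66
r = 1524.31 / √(1039.06 × 2385.66) = 1524.31 / 1574.4345 ≈ 0.9682

0.9682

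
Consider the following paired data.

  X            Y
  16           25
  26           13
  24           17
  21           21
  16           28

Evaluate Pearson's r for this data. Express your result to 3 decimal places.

-0.978

n = 5, ΣX = 103, ΣY = 104, ΣX² = 2205, ΣY² = 2308, ΣXY = 2035
nΣXY − ΣXΣY = 10175 − 10712 = -537
nΣX² − (ΣX)² = 11025 − 10609 = 416; nΣY² − (ΣY)² = 11540 − 10816 = 724
r = -537 / √(416 × 724) = -537 / 548.8023 ≈ -0.978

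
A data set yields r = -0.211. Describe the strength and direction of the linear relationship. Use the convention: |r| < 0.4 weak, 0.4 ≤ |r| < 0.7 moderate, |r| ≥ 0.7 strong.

r = -0.211 < 0 so the relationship is negative.
|r| = 0.211, which falls in the weak range.

weak negative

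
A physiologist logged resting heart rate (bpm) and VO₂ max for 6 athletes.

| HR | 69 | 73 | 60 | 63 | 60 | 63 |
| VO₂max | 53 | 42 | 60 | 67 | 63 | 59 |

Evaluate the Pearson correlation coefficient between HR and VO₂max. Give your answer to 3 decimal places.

n = 6, Σx = 388, Σy = 344, Σx² = 25228, Σy² = 20112, Σxy = 22041
nΣxy − ΣxΣy = 132246 − 133472 = -1226
nΣx² − (Σx)² = 151368 − 150544 = 824; nΣy² − (Σy)² = 120672 − 118336 = 2336
r = -1226 / √(824 × 2336) = -1226 / 1387.3947 ≈ -0.884

-0.884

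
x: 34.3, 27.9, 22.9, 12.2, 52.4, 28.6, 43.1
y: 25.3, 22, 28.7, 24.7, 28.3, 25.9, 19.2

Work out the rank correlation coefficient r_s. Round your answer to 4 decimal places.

-0.0357

Rank x: 5, 3, 2, 1, 7, 4, 6
Rank y: 4, 2, 7, 3, 6, 5, 1
d = rank(x) − rank(y): 1, 1, -5, -2, 1, -1, 5; Σd² = 58
ρ = 1 − 6Σd² / [n(n²−1)] = 1 − 6×58 / (7×48) = 1 − 348/336 ≈ -0.0357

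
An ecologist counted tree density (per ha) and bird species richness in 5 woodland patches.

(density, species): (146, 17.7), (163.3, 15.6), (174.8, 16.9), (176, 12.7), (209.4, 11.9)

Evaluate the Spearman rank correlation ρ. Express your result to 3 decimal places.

-0.900

Rank density: 1, 2, 3, 4, 5
Rank species: 5, 3, 4, 2, 1
d = rank(density) − rank(species): -4, -1, -1, 2, 4; Σd² = 38
ρ = 1 − 6Σd² / [n(n²−1)] = 1 − 6×38 / (5×24) = 1 − 228/120 ≈ -0.900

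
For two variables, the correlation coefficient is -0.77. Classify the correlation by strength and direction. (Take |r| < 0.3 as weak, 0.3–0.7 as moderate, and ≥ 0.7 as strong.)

strong negative

r = -0.77 < 0 so the relationship is negative.
|r| = 0.77, which falls in the strong range.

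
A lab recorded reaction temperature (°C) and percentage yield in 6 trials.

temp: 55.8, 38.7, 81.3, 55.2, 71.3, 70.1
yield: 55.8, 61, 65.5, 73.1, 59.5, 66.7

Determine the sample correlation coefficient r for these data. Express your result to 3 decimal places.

n = 6, Σx = 372.4, Σy = 381.6, Σx² = 24265.76, Σy² = 24457.64, Σxy = 23752.63
nΣxy − ΣxΣy = 142515.78 − 142107.84 = 407.94
nΣx² − (Σx)² = 145594.56 − 138681.76 = 6912.8; nΣy² − (Σy)² = 146745.84 − 145618.56 = 1127.28
r = 407.94 / √(6912.8 × 1127.28) = 407.94 / 2791.5338 ≈ 0.146

0.146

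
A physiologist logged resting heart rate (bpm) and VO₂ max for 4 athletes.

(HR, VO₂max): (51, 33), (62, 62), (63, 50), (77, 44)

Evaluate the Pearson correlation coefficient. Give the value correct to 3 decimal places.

n = 4, Σx = 253, Σy = 189, Σx² = 16343, Σy² = 9369, Σxy = 12065
nΣxy − ΣxΣy = 48260 − 47817 = 443
nΣx² − (Σx)² = 65372 − 64009 = 1363; nΣy² − (Σy)² = 37476 − 35721 = 1755
r = 443 / √(1363 × 1755) = 443 / 1546.6302 ≈ 0.286

0.286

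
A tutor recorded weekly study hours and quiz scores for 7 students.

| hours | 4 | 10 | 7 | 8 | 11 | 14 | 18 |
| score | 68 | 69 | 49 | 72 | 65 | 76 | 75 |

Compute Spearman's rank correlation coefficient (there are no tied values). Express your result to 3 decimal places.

0.643

Rank hours: 1, 4, 2, 3, 5, 6, 7
Rank score: 3, 4, 1, 5, 2, 7, 6
d = rank(hours) − rank(score): -2, 0, 1, -2, 3, -1, 1; Σd² = 20
ρ = 1 − 6Σd² / [n(n²−1)] = 1 − 6×20 / (7×48) = 1 − 120/336 ≈ 0.643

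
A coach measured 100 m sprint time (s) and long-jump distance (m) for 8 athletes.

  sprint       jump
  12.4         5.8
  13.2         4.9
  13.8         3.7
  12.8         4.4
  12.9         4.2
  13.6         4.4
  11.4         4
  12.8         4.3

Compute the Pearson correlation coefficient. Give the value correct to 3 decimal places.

-0.165

n = 8, Σx = 102.9, Σy = 35.7, Σx² = 1327.45, Σy² = 162.19, Σxy = 458.64
nΣxy − ΣxΣy = 3669.12 − 3673.53 = -4.41
nΣx² − (Σx)² = 10619.6 − 10588.41 = 31.19; nΣy² − (Σy)² = 1297.52 − 1274.49 = 23.03
r = -4.41 / √(31.19 × 23.03) = -4.41 / 26.8012 ≈ -0.165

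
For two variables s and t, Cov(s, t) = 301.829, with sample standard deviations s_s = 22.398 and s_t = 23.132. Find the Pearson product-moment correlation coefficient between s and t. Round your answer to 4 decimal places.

0.5826

r = Cov(s,t) / (s_s · s_t) = 301.829 / (22.398 × 23.132)
  = 301.829 / 518.1105 ≈ 0.5826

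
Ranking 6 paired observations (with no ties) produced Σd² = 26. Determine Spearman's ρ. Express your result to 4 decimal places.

0.2571

ρ = 1 − 6Σd² / [n(n²−1)] = 1 − 6×26 / (6×35)
  = 1 − 156/210 = 1 − 0.74286 ≈ 0.2571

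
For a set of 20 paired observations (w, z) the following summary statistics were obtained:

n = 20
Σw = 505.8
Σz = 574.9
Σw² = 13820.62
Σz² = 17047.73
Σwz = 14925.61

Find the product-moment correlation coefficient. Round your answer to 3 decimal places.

r = (nΣwz − ΣwΣz) / √[(nΣw² − (Σw)²)(nΣz² − (Σz)²)]
Numerator: 20×14925.61 − 505.8×574.9 = 7727.78
Denominator: √[(276412.4 − 255833.64)(340954.6 − 330510.01)] = √[20578.76 × 10444.59] = 14660.7200
r = 7727.78 / 14660.7200 ≈ 0.527

0.527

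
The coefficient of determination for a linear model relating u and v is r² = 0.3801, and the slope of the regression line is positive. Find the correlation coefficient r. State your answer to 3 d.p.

0.617

|r| = √0.3801 = 0.617
The association is positive, so r = 0.617.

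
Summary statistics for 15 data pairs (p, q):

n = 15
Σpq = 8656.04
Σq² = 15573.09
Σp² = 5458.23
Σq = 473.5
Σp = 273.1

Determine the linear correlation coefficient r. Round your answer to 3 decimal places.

r = (nΣpq − ΣpΣq) / √[(nΣp² − (Σp)²)(nΣq² − (Σq)²)]
Numerator: 15×8656.04 − 273.1×473.5 = 527.75
Denominator: √[(81873.45 − 74583.61)(233596.35 − 224202.25)] = √[7289.84 × 9394.1] = 8275.3541
r = 527.75 / 8275.3541 ≈ 0.064

0.064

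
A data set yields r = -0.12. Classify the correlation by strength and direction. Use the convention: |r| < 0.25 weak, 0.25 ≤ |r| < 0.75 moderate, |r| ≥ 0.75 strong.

weak negative

r = -0.12 < 0 so the relationship is negative.
|r| = 0.12, which falls in the weak range.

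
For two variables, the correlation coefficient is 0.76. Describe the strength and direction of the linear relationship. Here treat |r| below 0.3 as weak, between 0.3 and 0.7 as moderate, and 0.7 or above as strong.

strong positive

r = 0.76 > 0 so the relationship is positive.
|r| = 0.76, which falls in the strong range.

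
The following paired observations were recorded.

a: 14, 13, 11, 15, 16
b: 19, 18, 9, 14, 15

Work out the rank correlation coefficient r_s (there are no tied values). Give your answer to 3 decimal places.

Rank a: 3, 2, 1, 4, 5
Rank b: 5, 4, 1, 2, 3
d = rank(a) − rank(b): -2, -2, 0, 2, 2; Σd² = 16
ρ = 1 − 6Σd² / [n(n²−1)] = 1 − 6×16 / (5×24) = 1 − 96/120 ≈ 0.200

0.200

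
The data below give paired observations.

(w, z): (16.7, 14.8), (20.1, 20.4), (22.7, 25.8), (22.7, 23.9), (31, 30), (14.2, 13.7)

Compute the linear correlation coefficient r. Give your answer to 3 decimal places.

0.962

n = 6, Σw = 127.4, Σz = 128.6, Σw² = 2876.12, Σz² = 2959.74, Σwz = 2909.93
nΣwz − ΣwΣz = 17459.58 − 16383.64 = 1075.94
nΣw² − (Σw)² = 17256.72 − 16230.76 = 1025.96; nΣz² − (Σz)² = 17758.44 − 16537.96 = 1220.48
r = 1075.94 / √(1025.96 × 1220.48) = 1075.94 / 1119.0012 ≈ 0.962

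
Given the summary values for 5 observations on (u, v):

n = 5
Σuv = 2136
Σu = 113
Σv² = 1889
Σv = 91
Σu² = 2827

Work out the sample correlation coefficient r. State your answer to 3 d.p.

0.315

r = (nΣuv − ΣuΣv) / √[(nΣu² − (Σu)²)(nΣv² − (Σv)²)]
Numerator: 5×2136 − 113×91 = 397
Denominator: √[(14135 − 12769)(9445 − 8281)] = √[1366 × 1164] = 1260.9615
r = 397 / 1260.9615 ≈ 0.315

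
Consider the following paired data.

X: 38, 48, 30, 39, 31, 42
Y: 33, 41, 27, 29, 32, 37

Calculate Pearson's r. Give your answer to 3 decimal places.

0.841

n = 6, ΣX = 228, ΣY = 199, ΣX² = 8894, ΣY² = 6733, ΣXY = 7709
nΣXY − ΣXΣY = 46254 − 45372 = 882
nΣX² − (ΣX)² = 53364 − 51984 = 1380; nΣY² − (ΣY)² = 40398 − 39601 = 797
r = 882 / √(1380 × 797) = 882 / 1048.7421 ≈ 0.841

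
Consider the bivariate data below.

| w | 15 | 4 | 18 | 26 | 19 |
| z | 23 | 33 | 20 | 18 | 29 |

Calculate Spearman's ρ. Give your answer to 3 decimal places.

-0.700

Rank w: 2, 1, 3, 5, 4
Rank z: 3, 5, 2, 1, 4
d = rank(w) − rank(z): -1, -4, 1, 4, 0; Σd² = 34
ρ = 1 − 6Σd² / [n(n²−1)] = 1 − 6×34 / (5×24) = 1 − 204/120 ≈ -0.700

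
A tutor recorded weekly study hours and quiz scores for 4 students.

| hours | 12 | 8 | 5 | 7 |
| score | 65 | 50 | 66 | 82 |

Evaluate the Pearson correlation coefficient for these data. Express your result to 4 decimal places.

-0.1732

n = 4, Σx = 32, Σy = 263, Σx² = 282, Σy² = 17805, Σxy = 2084
nΣxy − ΣxΣy = 8336 − 8416 = -80
nΣx² − (Σx)² = 1128 − 1024 = 104; nΣy² − (Σy)² = 71220 − 69169 = 2051
r = -80 / √(104 × 2051) = -80 / 461.8485 ≈ -0.1732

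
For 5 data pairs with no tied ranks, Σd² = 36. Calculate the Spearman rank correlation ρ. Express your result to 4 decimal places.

ρ = 1 − 6Σd² / [n(n²−1)] = 1 − 6×36 / (5×24)
  = 1 − 216/120 = 1 − 1.80000 ≈ -0.8000

-0.8000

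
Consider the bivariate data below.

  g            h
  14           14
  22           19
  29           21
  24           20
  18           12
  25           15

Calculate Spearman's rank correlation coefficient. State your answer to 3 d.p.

Rank g: 1, 3, 6, 4, 2, 5
Rank h: 2, 4, 6, 5, 1, 3
d = rank(g) − rank(h): -1, -1, 0, -1, 1, 2; Σd² = 8
ρ = 1 − 6Σd² / [n(n²−1)] = 1 − 6×8 / (6×35) = 1 − 48/210 ≈ 0.771

0.771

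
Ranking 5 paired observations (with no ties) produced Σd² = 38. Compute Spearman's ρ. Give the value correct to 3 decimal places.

-0.900

ρ = 1 − 6Σd² / [n(n²−1)] = 1 − 6×38 / (5×24)
  = 1 − 228/120 = 1 − 1.9000 ≈ -0.900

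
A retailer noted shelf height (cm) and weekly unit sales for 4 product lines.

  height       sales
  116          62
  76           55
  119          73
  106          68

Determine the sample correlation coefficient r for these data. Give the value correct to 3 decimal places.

0.810

n = 4, Σx = 417, Σy = 258, Σx² = 44629, Σy² = 16822, Σxy = 27267
nΣxy − ΣxΣy = 109068 − 107586 = 1482
nΣx² − (Σx)² = 178516 − 173889 = 4627; nΣy² − (Σy)² = 67288 − 66564 = 724
r = 1482 / √(4627 × 724) = 1482 / 1830.2863 ≈ 0.810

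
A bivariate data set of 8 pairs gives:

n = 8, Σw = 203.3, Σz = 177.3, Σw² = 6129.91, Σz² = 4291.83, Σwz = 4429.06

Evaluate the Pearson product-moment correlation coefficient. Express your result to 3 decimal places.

-0.130

r = (nΣwz − ΣwΣz) / √[(nΣw² − (Σw)²)(nΣz² − (Σz)²)]
Numerator: 8×4429.06 − 203.3×177.3 = -612.61
Denominator: √[(49039.28 − 41330.89)(34334.64 − 31435.29)] = √[7708.39 × 2899.35] = 4727.5068
r = -612.61 / 4727.5068 ≈ -0.130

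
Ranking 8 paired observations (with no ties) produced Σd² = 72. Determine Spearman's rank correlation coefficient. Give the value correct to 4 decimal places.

0.1429

ρ = 1 − 6Σd² / [n(n²−1)] = 1 − 6×72 / (8×63)
  = 1 − 432/504 = 1 − 0.85714 ≈ 0.1429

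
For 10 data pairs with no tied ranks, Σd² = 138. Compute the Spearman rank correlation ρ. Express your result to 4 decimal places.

0.1636

ρ = 1 − 6Σd² / [n(n²−1)] = 1 − 6×138 / (10×99)
  = 1 − 828/990 = 1 − 0.83636 ≈ 0.1636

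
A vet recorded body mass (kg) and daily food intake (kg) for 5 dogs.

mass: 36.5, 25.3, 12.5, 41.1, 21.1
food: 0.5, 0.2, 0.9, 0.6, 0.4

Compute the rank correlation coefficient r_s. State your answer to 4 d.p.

-0.1000

Rank mass: 4, 3, 1, 5, 2
Rank food: 3, 1, 5, 4, 2
d = rank(mass) − rank(food): 1, 2, -4, 1, 0; Σd² = 22
ρ = 1 − 6Σd² / [n(n²−1)] = 1 − 6×22 / (5×24) = 1 − 132/120 ≈ -0.1000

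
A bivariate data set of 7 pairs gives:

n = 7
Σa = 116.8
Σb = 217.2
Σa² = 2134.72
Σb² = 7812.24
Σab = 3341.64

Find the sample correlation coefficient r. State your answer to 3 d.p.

r = (nΣab − ΣaΣb) / √[(nΣa² − (Σa)²)(nΣb² − (Σb)²)]
Numerator: 7×3341.64 − 116.8×217.2 = -1977.48
Denominator: √[(14943.04 − 13642.24)(54685.68 − 47175.84)] = √[1300.8 × 7509.84] = 3125.5079
r = -1977.48 / 3125.5079 ≈ -0.633

-0.633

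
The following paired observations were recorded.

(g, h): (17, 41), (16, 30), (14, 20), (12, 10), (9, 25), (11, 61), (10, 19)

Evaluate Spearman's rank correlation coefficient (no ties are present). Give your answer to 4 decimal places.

Rank g: 7, 6, 5, 4, 1, 3, 2
Rank h: 6, 5, 3, 1, 4, 7, 2
d = rank(g) − rank(h): 1, 1, 2, 3, -3, -4, 0; Σd² = 40
ρ = 1 − 6Σd² / [n(n²−1)] = 1 − 6×40 / (7×48) = 1 − 240/336 ≈ 0.2857

0.2857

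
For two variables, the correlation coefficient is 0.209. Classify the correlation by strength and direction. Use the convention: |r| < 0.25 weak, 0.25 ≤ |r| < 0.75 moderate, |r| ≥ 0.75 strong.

r = 0.209 > 0 so the relationship is positive.
|r| = 0.209, which falls in the weak range.

weak positive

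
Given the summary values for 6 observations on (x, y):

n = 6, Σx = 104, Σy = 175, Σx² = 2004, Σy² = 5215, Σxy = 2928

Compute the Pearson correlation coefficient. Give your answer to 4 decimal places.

-0.7051

r = (nΣxy − ΣxΣy) / √[(nΣx² − (Σx)²)(nΣy² − (Σy)²)]
Numerator: 6×2928 − 104×175 = -632
Denominator: √[(12024 − 10816)(31290 − 30625)] = √[1208 × 665] = 896.2812
r = -632 / 896.2812 ≈ -0.7051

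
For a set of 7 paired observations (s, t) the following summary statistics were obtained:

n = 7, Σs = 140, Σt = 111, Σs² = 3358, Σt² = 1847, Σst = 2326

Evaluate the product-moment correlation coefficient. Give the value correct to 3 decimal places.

r = (nΣst − ΣsΣt) / √[(nΣs² − (Σs)²)(nΣt² − (Σt)²)]
Numerator: 7×2326 − 140×111 = 742
Denominator: √[(23506 − 19600)(12929 − 12321)] = √[3906 × 608] = 1541.0542
r = 742 / 1541.0542 ≈ 0.481

0.481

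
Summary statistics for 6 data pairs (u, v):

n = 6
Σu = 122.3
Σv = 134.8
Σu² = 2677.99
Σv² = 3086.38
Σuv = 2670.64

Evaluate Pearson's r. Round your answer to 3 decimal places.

r = (nΣuv − ΣuΣv) / √[(nΣu² − (Σu)²)(nΣv² − (Σv)²)]
Numerator: 6×2670.64 − 122.3×134.8 = -462.2
Denominator: √[(16067.94 − 14957.29)(18518.28 − 18171.04)] = √[1110.65 × 347.24] = 621.0170
r = -462.2 / 621.0170 ≈ -0.744

-0.744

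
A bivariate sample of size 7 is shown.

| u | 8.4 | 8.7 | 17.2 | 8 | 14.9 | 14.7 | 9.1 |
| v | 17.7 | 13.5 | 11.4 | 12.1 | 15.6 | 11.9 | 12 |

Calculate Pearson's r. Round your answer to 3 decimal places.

n = 7, Σu = 81, Σv = 94.2, Σu² = 1027, Σv² = 1300.88, Σuv = 1075.58
nΣuv − ΣuΣv = 7529.06 − 7630.2 = -101.14
nΣu² − (Σu)² = 7189 − 6561 = 628; nΣv² − (Σv)² = 9106.16 − 8873.64 = 232.52
r = -101.14 / √(628 × 232.52) = -101.14 / 382.1290 ≈ -0.265

-0.265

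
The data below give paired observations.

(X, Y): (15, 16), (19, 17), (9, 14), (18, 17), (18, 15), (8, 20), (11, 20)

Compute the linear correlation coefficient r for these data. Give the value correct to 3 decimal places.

n = 7, ΣX = 98, ΣY = 119, ΣX² = 1500, ΣY² = 2055, ΣXY = 1645
nΣXY − ΣXΣY = 11515 − 11662 = -147
nΣX² − (ΣX)² = 10500 − 9604 = 896; nΣY² − (ΣY)² = 14385 − 14161 = 224
r = -147 / √(896 × 224) = -147 / 448.0000 ≈ -0.328

-0.328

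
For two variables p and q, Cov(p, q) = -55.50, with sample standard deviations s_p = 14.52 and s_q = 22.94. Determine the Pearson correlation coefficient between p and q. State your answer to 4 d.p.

r = Cov(p,q) / (s_p · s_q) = -55.50 / (14.52 × 22.94)
  = -55.50 / 333.0888 ≈ -0.1666

-0.1666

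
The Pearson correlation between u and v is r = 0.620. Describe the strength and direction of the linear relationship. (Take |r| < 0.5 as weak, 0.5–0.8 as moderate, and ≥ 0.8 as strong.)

r = 0.620 > 0 so the relationship is positive.
|r| = 0.620, which falls in the moderate range.

moderate positive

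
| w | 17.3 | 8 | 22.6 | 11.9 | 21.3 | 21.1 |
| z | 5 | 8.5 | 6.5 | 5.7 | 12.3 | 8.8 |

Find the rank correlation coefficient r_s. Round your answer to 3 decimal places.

0.314

Rank w: 3, 1, 6, 2, 5, 4
Rank z: 1, 4, 3, 2, 6, 5
d = rank(w) − rank(z): 2, -3, 3, 0, -1, -1; Σd² = 24
ρ = 1 − 6Σd² / [n(n²−1)] = 1 − 6×24 / (6×35) = 1 − 144/210 ≈ 0.314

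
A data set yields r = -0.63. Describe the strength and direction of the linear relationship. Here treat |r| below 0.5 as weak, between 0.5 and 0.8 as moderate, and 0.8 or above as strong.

moderate negative

r = -0.63 < 0 so the relationship is negative.
|r| = 0.63, which falls in the moderate range.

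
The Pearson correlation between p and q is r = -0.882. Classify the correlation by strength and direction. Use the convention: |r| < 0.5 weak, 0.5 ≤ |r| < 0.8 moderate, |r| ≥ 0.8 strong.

strong negative

r = -0.882 < 0 so the relationship is negative.
|r| = 0.882, which falls in the strong range.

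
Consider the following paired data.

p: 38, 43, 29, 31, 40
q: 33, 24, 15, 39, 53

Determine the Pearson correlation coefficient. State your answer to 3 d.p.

n = 5, Σp = 181, Σq = 164, Σp² = 6695, Σq² = 6220, Σpq = 6050
nΣpq − ΣpΣq = 30250 − 29684 = 566
nΣp² − (Σp)² = 33475 − 32761 = 714; nΣq² − (Σq)² = 31100 − 26896 = 4204
r = 566 / √(714 × 4204) = 566 / 1732.5288 ≈ 0.327

0.327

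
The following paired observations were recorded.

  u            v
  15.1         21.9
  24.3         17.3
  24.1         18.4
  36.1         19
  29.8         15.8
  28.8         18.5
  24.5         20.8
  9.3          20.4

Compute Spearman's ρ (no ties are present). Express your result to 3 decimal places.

Rank u: 2, 4, 3, 8, 7, 6, 5, 1
Rank v: 8, 2, 3, 5, 1, 4, 7, 6
d = rank(u) − rank(v): -6, 2, 0, 3, 6, 2, -2, -5; Σd² = 118
ρ = 1 − 6Σd² / [n(n²−1)] = 1 − 6×118 / (8×63) = 1 − 708/504 ≈ -0.405

-0.405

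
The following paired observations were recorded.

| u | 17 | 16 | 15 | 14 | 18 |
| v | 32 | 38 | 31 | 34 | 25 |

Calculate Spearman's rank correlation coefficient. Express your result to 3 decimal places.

Rank u: 4, 3, 2, 1, 5
Rank v: 3, 5, 2, 4, 1
d = rank(u) − rank(v): 1, -2, 0, -3, 4; Σd² = 30
ρ = 1 − 6Σd² / [n(n²−1)] = 1 − 6×30 / (5×24) = 1 − 180/120 ≈ -0.500

-0.500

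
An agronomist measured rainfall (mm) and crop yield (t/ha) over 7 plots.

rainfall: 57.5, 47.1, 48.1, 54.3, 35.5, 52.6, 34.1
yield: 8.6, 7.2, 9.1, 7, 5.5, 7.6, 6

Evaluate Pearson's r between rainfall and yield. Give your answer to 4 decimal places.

n = 7, Σx = 329.2, Σy = 51, Σx² = 15976.58, Σy² = 381.62, Σxy = 2451.04
nΣxy − ΣxΣy = 17157.28 − 16789.2 = 368.08
nΣx² − (Σx)² = 111836.06 − 108372.64 = 3463.42; nΣy² − (Σy)² = 2671.34 − 2601 = 70.34
r = 368.08 / √(3463.42 × 70.34) = 368.08 / 493.5757 ≈ 0.7457

0.7457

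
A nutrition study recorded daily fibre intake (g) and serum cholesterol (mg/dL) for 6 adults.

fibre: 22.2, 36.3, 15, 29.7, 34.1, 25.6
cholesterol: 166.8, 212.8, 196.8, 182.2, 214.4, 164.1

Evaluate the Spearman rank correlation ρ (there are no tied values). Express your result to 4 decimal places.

Rank fibre: 2, 6, 1, 4, 5, 3
Rank cholesterol: 2, 5, 4, 3, 6, 1
d = rank(fibre) − rank(cholesterol): 0, 1, -3, 1, -1, 2; Σd² = 16
ρ = 1 − 6Σd² / [n(n²−1)] = 1 − 6×16 / (6×35) = 1 − 96/210 ≈ 0.5429

0.5429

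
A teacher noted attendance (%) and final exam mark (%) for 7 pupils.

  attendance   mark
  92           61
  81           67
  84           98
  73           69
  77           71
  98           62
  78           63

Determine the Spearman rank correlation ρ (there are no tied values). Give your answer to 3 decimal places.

Rank attendance: 6, 4, 5, 1, 2, 7, 3
Rank mark: 1, 4, 7, 5, 6, 2, 3
d = rank(attendance) − rank(mark): 5, 0, -2, -4, -4, 5, 0; Σd² = 86
ρ = 1 − 6Σd² / [n(n²−1)] = 1 − 6×86 / (7×48) = 1 − 516/336 ≈ -0.536

-0.536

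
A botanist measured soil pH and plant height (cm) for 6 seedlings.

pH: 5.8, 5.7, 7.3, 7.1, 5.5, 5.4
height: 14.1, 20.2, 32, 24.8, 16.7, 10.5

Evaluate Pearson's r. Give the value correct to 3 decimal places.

n = 6, Σx = 36.8, Σy = 118.3, Σx² = 229.24, Σy² = 2635.03, Σxy = 755.15
nΣxy − ΣxΣy = 4530.9 − 4353.44 = 177.46
nΣx² − (Σx)² = 1375.44 − 1354.24 = 21.2; nΣy² − (Σy)² = 15810.18 − 13994.89 = 1815.29
r = 177.46 / √(21.2 × 1815.29) = 177.46 / 196.1738 ≈ 0.905

0.905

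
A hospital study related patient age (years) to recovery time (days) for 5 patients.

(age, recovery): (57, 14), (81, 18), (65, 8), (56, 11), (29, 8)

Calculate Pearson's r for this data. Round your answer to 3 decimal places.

n = 5, Σx = 288, Σy = 59, Σx² = 18012, Σy² = 769, Σxy = 3624
nΣxy − ΣxΣy = 18120 − 16992 = 1128
nΣx² − (Σx)² = 90060 − 82944 = 7116; nΣy² − (Σy)² = 3845 − 3481 = 364
r = 1128 / √(7116 × 364) = 1128 / 1609.4173 ≈ 0.701

0.701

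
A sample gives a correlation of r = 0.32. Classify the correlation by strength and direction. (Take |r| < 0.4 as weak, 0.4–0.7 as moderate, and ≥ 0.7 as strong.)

r = 0.32 > 0 so the relationship is positive.
|r| = 0.32, which falls in the weak range.

weak positive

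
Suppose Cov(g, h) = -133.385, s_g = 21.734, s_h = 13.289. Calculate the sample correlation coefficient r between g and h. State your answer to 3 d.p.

r = Cov(g,h) / (s_g · s_h) = -133.385 / (21.734 × 13.289)
  = -133.385 / 288.8231 ≈ -0.462

-0.462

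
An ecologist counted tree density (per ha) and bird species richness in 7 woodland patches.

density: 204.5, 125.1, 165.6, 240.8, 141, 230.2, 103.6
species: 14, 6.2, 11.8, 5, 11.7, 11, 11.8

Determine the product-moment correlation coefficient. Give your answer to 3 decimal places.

-0.157

n = 7, Σx = 1210.8, Σy = 71.5, Σx² = 226484.26, Σy² = 795.81, Σxy = 12201.08
nΣxy − ΣxΣy = 85407.56 − 86572.2 = -1164.64
nΣx² − (Σx)² = 1585389.82 − 1466036.64 = 119353.18; nΣy² − (Σy)² = 5570.67 − 5112.25 = 458.42
r = -1164.64 / √(119353.18 × 458.42) = -1164.64 / 7396.8835 ≈ -0.157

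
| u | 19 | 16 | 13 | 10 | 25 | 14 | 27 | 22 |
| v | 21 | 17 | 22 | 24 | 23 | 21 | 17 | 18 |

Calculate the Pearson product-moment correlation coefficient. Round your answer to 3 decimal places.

-0.467

n = 8, Σu = 146, Σv = 163, Σu² = 2920, Σv² = 3373, Σuv = 2921
nΣuv − ΣuΣv = 23368 − 23798 = -430
nΣu² − (Σu)² = 23360 − 21316 = 2044; nΣv² − (Σv)² = 26984 − 26569 = 415
r = -430 / √(2044 × 415) = -430 / 921.0103 ≈ -0.467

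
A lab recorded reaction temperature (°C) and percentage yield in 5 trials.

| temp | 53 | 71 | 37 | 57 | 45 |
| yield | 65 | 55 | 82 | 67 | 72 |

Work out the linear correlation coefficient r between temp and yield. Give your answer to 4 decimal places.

n = 5, Σx = 263, Σy = 341, Σx² = 14493, Σy² = 23647, Σxy = 17443
nΣxy − ΣxΣy = 87215 − 89683 = -2468
nΣx² − (Σx)² = 72465 − 69169 = 3296; nΣy² − (Σy)² = 118235 − 116281 = 1954
r = -2468 / √(3296 × 1954) = -2468 / 2537.7912 ≈ -0.9725

-0.9725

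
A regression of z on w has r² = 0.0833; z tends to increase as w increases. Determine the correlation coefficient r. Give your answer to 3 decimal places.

|r| = √0.0833 = 0.289
The association is positive, so r = 0.289.

0.289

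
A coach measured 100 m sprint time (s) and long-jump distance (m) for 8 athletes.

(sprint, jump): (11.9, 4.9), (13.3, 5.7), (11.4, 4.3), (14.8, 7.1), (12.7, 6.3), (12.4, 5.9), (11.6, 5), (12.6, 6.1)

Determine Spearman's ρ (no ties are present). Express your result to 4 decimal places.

0.8333

Rank sprint: 3, 7, 1, 8, 6, 4, 2, 5
Rank jump: 2, 4, 1, 8, 7, 5, 3, 6
d = rank(sprint) − rank(jump): 1, 3, 0, 0, -1, -1, -1, -1; Σd² = 14
ρ = 1 − 6Σd² / [n(n²−1)] = 1 − 6×14 / (8×63) = 1 − 84/504 ≈ 0.8333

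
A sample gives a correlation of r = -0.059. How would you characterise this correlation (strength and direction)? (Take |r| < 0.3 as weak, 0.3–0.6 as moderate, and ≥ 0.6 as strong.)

r = -0.059 < 0 so the relationship is negative.
|r| = 0.059, which falls in the weak range.

weak negative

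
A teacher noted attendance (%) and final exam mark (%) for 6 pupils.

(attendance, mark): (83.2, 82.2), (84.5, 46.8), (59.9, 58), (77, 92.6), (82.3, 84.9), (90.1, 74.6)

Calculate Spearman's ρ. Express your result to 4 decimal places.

Rank attendance: 4, 5, 1, 2, 3, 6
Rank mark: 4, 1, 2, 6, 5, 3
d = rank(attendance) − rank(mark): 0, 4, -1, -4, -2, 3; Σd² = 46
ρ = 1 − 6Σd² / [n(n²−1)] = 1 − 6×46 / (6×35) = 1 − 276/210 ≈ -0.3143

-0.3143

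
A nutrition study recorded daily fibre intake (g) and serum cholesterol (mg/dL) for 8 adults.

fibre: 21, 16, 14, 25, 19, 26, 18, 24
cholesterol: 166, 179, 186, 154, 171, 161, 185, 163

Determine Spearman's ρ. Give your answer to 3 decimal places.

-0.952

Rank fibre: 5, 2, 1, 7, 4, 8, 3, 6
Rank cholesterol: 4, 6, 8, 1, 5, 2, 7, 3
d = rank(fibre) − rank(cholesterol): 1, -4, -7, 6, -1, 6, -4, 3; Σd² = 164
ρ = 1 − 6Σd² / [n(n²−1)] = 1 − 6×164 / (8×63) = 1 − 984/504 ≈ -0.952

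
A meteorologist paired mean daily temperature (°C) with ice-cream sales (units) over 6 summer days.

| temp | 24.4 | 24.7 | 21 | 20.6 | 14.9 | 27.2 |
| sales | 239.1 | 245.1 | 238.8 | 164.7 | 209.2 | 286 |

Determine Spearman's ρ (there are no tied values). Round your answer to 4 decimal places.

Rank temp: 4, 5, 3, 2, 1, 6
Rank sales: 4, 5, 3, 1, 2, 6
d = rank(temp) − rank(sales): 0, 0, 0, 1, -1, 0; Σd² = 2
ρ = 1 − 6Σd² / [n(n²−1)] = 1 − 6×2 / (6×35) = 1 − 12/210 ≈ 0.9429

0.9429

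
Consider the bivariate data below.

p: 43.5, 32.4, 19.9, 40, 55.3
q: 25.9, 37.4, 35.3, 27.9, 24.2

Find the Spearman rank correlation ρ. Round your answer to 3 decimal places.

Rank p: 4, 2, 1, 3, 5
Rank q: 2, 5, 4, 3, 1
d = rank(p) − rank(q): 2, -3, -3, 0, 4; Σd² = 38
ρ = 1 − 6Σd² / [n(n²−1)] = 1 − 6×38 / (5×24) = 1 − 228/120 ≈ -0.900

-0.900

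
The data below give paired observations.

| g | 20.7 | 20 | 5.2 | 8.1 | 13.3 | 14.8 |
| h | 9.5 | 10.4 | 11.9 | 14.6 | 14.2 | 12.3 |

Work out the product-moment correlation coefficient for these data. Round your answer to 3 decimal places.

-0.666

n = 6, Σg = 82.1, Σh = 72.9, Σg² = 1317.07, Σh² = 906.11, Σgh = 955.69
nΣgh − ΣgΣh = 5734.14 − 5985.09 = -250.95
nΣg² − (Σg)² = 7902.42 − 6740.41 = 1162.01; nΣh² − (Σh)² = 5436.66 − 5314.41 = 122.25
r = -250.95 / √(1162.01 × 122.25) = -250.95 / 376.9028 ≈ -0.666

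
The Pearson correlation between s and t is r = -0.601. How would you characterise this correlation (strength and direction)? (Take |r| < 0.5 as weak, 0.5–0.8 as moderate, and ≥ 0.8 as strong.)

moderate negative

r = -0.601 < 0 so the relationship is negative.
|r| = 0.601, which falls in the moderate range.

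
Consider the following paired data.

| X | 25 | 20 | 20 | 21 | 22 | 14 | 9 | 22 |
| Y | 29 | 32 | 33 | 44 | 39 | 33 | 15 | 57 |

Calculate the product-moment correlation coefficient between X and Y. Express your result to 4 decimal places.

n = 8, ΣX = 153, ΣY = 282, ΣX² = 3111, ΣY² = 10974, ΣXY = 5658
nΣXY − ΣXΣY = 45264 − 43146 = 2118
nΣX² − (ΣX)² = 24888 − 23409 = 1479; nΣY² − (ΣY)² = 87792 − 79524 = 8268
r = 2118 / √(1479 × 8268) = 2118 / 3496.9089 ≈ 0.6057

0.6057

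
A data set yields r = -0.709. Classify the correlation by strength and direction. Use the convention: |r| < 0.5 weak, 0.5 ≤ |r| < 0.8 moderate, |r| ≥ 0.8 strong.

moderate negative

r = -0.709 < 0 so the relationship is negative.
|r| = 0.709, which falls in the moderate range.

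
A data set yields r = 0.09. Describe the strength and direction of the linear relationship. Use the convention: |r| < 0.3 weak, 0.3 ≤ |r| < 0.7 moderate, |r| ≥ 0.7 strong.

weak positive

r = 0.09 > 0 so the relationship is positive.
|r| = 0.09, which falls in the weak range.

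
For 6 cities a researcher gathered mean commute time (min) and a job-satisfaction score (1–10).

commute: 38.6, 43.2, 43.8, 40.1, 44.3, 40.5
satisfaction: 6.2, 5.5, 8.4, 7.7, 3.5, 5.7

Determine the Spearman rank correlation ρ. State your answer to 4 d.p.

-0.3714

Rank commute: 1, 4, 5, 2, 6, 3
Rank satisfaction: 4, 2, 6, 5, 1, 3
d = rank(commute) − rank(satisfaction): -3, 2, -1, -3, 5, 0; Σd² = 48
ρ = 1 − 6Σd² / [n(n²−1)] = 1 − 6×48 / (6×35) = 1 − 288/210 ≈ -0.3714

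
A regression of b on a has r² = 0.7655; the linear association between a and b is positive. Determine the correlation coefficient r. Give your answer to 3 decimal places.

|r| = √0.7655 = 0.875
The association is positive, so r = 0.875.

0.875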